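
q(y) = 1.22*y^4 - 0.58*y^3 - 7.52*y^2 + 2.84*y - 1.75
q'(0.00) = 2.84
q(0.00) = -1.75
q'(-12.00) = -8499.88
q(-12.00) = 25181.45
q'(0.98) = -8.98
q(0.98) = -5.61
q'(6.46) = 1148.65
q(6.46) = 1671.08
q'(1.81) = -1.15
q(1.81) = -11.59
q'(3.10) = 84.87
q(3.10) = 30.18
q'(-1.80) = -4.19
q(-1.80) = -15.04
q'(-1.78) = -3.42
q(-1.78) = -15.11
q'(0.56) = -5.27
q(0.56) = -2.50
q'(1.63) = -5.16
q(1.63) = -11.00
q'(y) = 4.88*y^3 - 1.74*y^2 - 15.04*y + 2.84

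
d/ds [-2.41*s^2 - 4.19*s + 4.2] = -4.82*s - 4.19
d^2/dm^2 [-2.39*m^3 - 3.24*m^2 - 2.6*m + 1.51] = -14.34*m - 6.48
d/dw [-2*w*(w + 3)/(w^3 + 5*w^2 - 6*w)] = 2*(w^2 + 6*w + 21)/(w^4 + 10*w^3 + 13*w^2 - 60*w + 36)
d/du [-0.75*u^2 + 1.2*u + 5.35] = 1.2 - 1.5*u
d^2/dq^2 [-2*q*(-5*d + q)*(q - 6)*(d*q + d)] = 4*d*(15*d*q - 25*d - 6*q^2 + 15*q + 6)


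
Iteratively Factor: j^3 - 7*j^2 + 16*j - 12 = (j - 2)*(j^2 - 5*j + 6) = (j - 3)*(j - 2)*(j - 2)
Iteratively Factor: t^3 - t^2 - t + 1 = (t - 1)*(t^2 - 1) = (t - 1)^2*(t + 1)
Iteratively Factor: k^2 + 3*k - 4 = (k + 4)*(k - 1)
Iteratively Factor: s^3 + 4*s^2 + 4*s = (s)*(s^2 + 4*s + 4) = s*(s + 2)*(s + 2)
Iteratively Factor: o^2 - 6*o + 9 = (o - 3)*(o - 3)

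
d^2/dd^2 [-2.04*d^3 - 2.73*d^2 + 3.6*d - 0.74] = -12.24*d - 5.46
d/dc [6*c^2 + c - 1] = 12*c + 1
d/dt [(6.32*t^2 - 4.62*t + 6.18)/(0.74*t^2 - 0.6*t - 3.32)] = (-0.373200000000001*t^2 - 51.1112*t + 19.0464)/(0.5476*t^4 - 0.888*t^3 - 4.5536*t^2 + 3.984*t + 11.0224)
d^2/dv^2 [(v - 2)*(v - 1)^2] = 6*v - 8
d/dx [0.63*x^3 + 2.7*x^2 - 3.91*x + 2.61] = 1.89*x^2 + 5.4*x - 3.91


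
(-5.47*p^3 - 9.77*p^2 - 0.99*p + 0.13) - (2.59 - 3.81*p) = -5.47*p^3 - 9.77*p^2 + 2.82*p - 2.46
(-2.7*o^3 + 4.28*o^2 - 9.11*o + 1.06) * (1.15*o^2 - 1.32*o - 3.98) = -3.105*o^5 + 8.486*o^4 - 5.3801*o^3 - 3.7902*o^2 + 34.8586*o - 4.2188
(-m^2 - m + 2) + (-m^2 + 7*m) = -2*m^2 + 6*m + 2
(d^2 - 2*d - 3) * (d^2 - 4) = d^4 - 2*d^3 - 7*d^2 + 8*d + 12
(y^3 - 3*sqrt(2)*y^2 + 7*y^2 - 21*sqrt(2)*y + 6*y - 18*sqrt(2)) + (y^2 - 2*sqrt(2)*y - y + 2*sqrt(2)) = y^3 - 3*sqrt(2)*y^2 + 8*y^2 - 23*sqrt(2)*y + 5*y - 16*sqrt(2)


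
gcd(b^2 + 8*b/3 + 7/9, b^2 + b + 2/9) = b + 1/3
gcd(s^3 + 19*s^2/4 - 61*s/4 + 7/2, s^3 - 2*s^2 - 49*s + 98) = s^2 + 5*s - 14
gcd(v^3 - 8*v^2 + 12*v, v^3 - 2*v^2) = v^2 - 2*v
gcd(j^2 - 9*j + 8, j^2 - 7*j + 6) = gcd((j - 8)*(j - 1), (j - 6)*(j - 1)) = j - 1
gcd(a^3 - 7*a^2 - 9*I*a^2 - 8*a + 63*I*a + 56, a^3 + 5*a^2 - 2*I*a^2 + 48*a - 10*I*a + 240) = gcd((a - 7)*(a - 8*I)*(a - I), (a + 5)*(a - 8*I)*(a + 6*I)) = a - 8*I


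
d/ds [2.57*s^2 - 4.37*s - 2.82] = 5.14*s - 4.37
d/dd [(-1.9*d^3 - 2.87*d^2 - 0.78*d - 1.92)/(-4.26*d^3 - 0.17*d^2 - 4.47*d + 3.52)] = (-11.9032*d^4 + 10.3404*d^3 - 31.9053*d^2 - 20.8576*d - 11.328)/(18.1476*d^6 + 1.4484*d^5 + 38.1133*d^4 - 28.4706*d^3 + 18.7841*d^2 - 31.4688*d + 12.3904)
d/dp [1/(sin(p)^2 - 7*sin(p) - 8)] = (7 - 2*sin(p))*cos(p)/((sin(p) - 8)^2*(sin(p) + 1)^2)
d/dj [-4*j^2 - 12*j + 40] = -8*j - 12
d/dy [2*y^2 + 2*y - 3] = 4*y + 2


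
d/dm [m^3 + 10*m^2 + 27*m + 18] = 3*m^2 + 20*m + 27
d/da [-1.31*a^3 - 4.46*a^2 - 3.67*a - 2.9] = -3.93*a^2 - 8.92*a - 3.67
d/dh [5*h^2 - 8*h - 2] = 10*h - 8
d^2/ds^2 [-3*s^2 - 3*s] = -6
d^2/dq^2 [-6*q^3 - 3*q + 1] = -36*q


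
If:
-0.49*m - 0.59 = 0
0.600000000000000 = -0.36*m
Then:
No Solution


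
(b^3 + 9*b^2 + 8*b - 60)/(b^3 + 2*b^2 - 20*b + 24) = (b + 5)/(b - 2)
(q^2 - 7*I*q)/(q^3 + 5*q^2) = (q - 7*I)/(q*(q + 5))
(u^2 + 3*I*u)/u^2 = (u + 3*I)/u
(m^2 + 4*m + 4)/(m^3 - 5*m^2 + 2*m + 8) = (m^2 + 4*m + 4)/(m^3 - 5*m^2 + 2*m + 8)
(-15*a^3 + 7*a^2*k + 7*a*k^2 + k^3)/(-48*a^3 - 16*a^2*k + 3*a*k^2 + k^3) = (5*a^2 - 4*a*k - k^2)/(16*a^2 - k^2)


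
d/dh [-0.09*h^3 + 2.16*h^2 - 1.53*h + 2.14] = -0.27*h^2 + 4.32*h - 1.53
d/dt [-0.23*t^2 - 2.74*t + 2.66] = -0.46*t - 2.74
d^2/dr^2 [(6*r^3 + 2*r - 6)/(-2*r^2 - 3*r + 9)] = 4*(-85*r^3 + 279*r^2 - 729*r + 54)/(8*r^6 + 36*r^5 - 54*r^4 - 297*r^3 + 243*r^2 + 729*r - 729)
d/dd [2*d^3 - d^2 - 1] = 2*d*(3*d - 1)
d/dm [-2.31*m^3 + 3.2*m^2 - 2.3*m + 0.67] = -6.93*m^2 + 6.4*m - 2.3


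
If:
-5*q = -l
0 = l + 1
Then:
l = -1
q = -1/5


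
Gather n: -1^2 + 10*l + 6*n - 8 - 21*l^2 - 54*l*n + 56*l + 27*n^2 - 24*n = -21*l^2 + 66*l + 27*n^2 + n*(-54*l - 18) - 9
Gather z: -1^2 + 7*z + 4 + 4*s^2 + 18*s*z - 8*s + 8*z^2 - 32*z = 4*s^2 - 8*s + 8*z^2 + z*(18*s - 25) + 3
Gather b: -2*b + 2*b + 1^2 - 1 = 0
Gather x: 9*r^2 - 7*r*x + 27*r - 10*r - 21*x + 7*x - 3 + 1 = 9*r^2 + 17*r + x*(-7*r - 14) - 2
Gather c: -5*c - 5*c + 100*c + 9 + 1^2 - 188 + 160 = 90*c - 18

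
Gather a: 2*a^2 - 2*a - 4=2*a^2 - 2*a - 4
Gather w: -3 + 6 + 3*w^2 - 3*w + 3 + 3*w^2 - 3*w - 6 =6*w^2 - 6*w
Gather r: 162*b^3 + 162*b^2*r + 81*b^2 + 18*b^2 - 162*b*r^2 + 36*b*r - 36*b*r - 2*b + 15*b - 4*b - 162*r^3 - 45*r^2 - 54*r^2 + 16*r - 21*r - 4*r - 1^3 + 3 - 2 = 162*b^3 + 99*b^2 + 9*b - 162*r^3 + r^2*(-162*b - 99) + r*(162*b^2 - 9)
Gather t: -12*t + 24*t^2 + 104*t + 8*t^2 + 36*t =32*t^2 + 128*t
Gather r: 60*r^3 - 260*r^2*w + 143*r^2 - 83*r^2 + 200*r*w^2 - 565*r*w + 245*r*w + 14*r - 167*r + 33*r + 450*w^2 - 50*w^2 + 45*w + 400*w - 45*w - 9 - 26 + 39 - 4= 60*r^3 + r^2*(60 - 260*w) + r*(200*w^2 - 320*w - 120) + 400*w^2 + 400*w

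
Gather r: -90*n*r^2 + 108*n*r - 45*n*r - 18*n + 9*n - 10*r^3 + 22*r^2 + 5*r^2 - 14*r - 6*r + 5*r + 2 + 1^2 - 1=-9*n - 10*r^3 + r^2*(27 - 90*n) + r*(63*n - 15) + 2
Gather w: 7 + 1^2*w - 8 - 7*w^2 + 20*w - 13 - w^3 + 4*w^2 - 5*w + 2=-w^3 - 3*w^2 + 16*w - 12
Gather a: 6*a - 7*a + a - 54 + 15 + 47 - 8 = 0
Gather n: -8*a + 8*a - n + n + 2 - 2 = 0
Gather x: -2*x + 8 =8 - 2*x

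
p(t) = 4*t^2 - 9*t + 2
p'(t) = 8*t - 9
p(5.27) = 65.66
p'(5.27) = 33.16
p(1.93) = -0.47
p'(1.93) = 6.44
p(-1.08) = 16.39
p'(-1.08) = -17.64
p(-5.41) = 167.76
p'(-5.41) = -52.28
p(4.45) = 41.16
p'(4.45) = 26.60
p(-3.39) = 78.48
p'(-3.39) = -36.12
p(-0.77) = 11.30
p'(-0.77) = -15.16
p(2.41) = 3.54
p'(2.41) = 10.28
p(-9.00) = 407.00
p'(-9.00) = -81.00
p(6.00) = 92.00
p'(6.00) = 39.00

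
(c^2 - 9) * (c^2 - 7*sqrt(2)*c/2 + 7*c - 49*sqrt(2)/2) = c^4 - 7*sqrt(2)*c^3/2 + 7*c^3 - 49*sqrt(2)*c^2/2 - 9*c^2 - 63*c + 63*sqrt(2)*c/2 + 441*sqrt(2)/2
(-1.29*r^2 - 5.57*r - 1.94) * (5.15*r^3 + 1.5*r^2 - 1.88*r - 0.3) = -6.6435*r^5 - 30.6205*r^4 - 15.9208*r^3 + 7.9486*r^2 + 5.3182*r + 0.582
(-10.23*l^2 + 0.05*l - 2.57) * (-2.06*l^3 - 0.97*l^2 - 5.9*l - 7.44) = 21.0738*l^5 + 9.8201*l^4 + 65.6027*l^3 + 78.3091*l^2 + 14.791*l + 19.1208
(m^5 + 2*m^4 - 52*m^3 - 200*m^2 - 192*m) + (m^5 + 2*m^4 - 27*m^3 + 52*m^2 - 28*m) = 2*m^5 + 4*m^4 - 79*m^3 - 148*m^2 - 220*m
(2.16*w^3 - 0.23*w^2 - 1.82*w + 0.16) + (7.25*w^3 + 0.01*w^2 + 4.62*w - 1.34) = 9.41*w^3 - 0.22*w^2 + 2.8*w - 1.18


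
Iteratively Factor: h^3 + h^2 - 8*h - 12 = (h + 2)*(h^2 - h - 6) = (h + 2)^2*(h - 3)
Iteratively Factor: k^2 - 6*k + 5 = (k - 1)*(k - 5)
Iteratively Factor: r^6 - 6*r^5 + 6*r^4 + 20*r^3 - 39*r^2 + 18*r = (r - 3)*(r^5 - 3*r^4 - 3*r^3 + 11*r^2 - 6*r) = r*(r - 3)*(r^4 - 3*r^3 - 3*r^2 + 11*r - 6) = r*(r - 3)*(r - 1)*(r^3 - 2*r^2 - 5*r + 6) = r*(r - 3)*(r - 1)^2*(r^2 - r - 6) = r*(r - 3)^2*(r - 1)^2*(r + 2)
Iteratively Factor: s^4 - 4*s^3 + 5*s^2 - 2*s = (s)*(s^3 - 4*s^2 + 5*s - 2) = s*(s - 1)*(s^2 - 3*s + 2) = s*(s - 1)^2*(s - 2)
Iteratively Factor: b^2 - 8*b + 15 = (b - 5)*(b - 3)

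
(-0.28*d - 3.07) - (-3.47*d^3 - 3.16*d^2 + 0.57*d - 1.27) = 3.47*d^3 + 3.16*d^2 - 0.85*d - 1.8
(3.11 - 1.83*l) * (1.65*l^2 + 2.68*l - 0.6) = -3.0195*l^3 + 0.227099999999999*l^2 + 9.4328*l - 1.866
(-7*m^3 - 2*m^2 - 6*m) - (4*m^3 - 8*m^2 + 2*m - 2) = -11*m^3 + 6*m^2 - 8*m + 2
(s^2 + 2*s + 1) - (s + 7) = s^2 + s - 6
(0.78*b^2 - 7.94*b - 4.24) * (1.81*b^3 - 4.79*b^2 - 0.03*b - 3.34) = 1.4118*b^5 - 18.1076*b^4 + 30.3348*b^3 + 17.9426*b^2 + 26.6468*b + 14.1616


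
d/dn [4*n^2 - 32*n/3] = 8*n - 32/3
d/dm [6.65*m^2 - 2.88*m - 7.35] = 13.3*m - 2.88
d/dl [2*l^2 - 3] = 4*l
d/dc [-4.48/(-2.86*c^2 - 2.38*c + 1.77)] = (-25.6256*c - 10.6624)/(2.86*c^2 + 2.38*c - 1.77)^2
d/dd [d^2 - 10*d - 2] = 2*d - 10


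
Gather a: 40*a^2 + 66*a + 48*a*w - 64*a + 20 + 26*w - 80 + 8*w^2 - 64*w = 40*a^2 + a*(48*w + 2) + 8*w^2 - 38*w - 60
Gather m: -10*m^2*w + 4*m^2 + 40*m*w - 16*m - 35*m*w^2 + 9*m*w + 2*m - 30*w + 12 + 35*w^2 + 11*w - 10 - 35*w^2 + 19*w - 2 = m^2*(4 - 10*w) + m*(-35*w^2 + 49*w - 14)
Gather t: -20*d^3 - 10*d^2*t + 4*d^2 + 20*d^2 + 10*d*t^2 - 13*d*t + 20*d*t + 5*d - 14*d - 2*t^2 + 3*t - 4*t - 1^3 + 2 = -20*d^3 + 24*d^2 - 9*d + t^2*(10*d - 2) + t*(-10*d^2 + 7*d - 1) + 1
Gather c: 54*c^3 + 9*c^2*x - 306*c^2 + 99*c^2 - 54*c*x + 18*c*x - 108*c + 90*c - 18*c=54*c^3 + c^2*(9*x - 207) + c*(-36*x - 36)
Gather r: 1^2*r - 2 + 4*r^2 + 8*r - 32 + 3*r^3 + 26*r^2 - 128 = 3*r^3 + 30*r^2 + 9*r - 162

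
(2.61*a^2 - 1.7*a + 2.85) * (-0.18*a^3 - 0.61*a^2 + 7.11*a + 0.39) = -0.4698*a^5 - 1.2861*a^4 + 19.0811*a^3 - 12.8076*a^2 + 19.6005*a + 1.1115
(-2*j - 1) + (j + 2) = 1 - j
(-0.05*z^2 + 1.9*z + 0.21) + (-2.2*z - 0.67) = -0.05*z^2 - 0.3*z - 0.46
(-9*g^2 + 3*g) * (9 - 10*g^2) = 90*g^4 - 30*g^3 - 81*g^2 + 27*g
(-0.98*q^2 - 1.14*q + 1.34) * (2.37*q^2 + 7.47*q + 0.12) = -2.3226*q^4 - 10.0224*q^3 - 5.4576*q^2 + 9.873*q + 0.1608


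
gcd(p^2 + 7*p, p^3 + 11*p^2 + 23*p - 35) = p + 7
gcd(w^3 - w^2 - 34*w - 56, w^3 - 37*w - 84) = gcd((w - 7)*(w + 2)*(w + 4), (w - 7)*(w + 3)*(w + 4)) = w^2 - 3*w - 28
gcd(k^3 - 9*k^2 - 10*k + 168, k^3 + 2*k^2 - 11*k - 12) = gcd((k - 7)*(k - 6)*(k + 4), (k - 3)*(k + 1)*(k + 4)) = k + 4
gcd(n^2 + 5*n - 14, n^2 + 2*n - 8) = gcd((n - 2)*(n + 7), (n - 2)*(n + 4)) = n - 2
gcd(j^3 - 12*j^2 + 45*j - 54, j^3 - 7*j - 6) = j - 3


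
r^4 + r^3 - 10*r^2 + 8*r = r*(r - 2)*(r - 1)*(r + 4)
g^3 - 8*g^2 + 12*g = g*(g - 6)*(g - 2)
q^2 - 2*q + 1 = (q - 1)^2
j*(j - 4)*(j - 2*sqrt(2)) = j^3 - 4*j^2 - 2*sqrt(2)*j^2 + 8*sqrt(2)*j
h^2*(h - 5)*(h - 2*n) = h^4 - 2*h^3*n - 5*h^3 + 10*h^2*n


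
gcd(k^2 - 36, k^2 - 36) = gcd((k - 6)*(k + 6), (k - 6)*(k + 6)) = k^2 - 36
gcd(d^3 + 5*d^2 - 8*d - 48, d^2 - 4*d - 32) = d + 4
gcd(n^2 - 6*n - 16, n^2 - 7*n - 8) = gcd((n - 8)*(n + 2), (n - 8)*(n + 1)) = n - 8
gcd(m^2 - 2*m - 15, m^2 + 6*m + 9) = m + 3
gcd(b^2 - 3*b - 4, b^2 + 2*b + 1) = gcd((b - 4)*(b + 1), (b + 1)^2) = b + 1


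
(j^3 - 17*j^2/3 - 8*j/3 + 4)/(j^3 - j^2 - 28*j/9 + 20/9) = 3*(j^2 - 5*j - 6)/(3*j^2 - j - 10)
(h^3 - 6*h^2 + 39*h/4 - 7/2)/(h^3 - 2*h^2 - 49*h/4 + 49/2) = (2*h - 1)/(2*h + 7)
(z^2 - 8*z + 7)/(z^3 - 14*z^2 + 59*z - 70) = (z - 1)/(z^2 - 7*z + 10)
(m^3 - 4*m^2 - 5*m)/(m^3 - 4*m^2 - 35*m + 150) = m*(m + 1)/(m^2 + m - 30)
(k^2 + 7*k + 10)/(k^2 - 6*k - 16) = (k + 5)/(k - 8)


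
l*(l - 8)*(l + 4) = l^3 - 4*l^2 - 32*l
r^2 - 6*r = r*(r - 6)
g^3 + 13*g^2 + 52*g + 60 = (g + 2)*(g + 5)*(g + 6)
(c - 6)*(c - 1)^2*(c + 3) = c^4 - 5*c^3 - 11*c^2 + 33*c - 18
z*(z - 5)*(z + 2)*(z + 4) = z^4 + z^3 - 22*z^2 - 40*z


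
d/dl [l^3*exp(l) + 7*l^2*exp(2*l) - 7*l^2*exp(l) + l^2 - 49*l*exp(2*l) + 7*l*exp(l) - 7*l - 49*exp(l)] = l^3*exp(l) + 14*l^2*exp(2*l) - 4*l^2*exp(l) - 84*l*exp(2*l) - 7*l*exp(l) + 2*l - 49*exp(2*l) - 42*exp(l) - 7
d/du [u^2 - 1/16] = 2*u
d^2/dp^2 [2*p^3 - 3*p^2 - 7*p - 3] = 12*p - 6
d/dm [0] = 0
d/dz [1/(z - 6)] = -1/(z - 6)^2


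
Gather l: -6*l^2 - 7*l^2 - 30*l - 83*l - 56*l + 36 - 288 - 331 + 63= -13*l^2 - 169*l - 520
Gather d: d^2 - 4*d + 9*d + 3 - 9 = d^2 + 5*d - 6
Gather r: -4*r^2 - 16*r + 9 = -4*r^2 - 16*r + 9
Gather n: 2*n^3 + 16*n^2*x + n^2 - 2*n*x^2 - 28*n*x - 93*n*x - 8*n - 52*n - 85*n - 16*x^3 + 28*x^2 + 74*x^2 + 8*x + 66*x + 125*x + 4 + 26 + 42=2*n^3 + n^2*(16*x + 1) + n*(-2*x^2 - 121*x - 145) - 16*x^3 + 102*x^2 + 199*x + 72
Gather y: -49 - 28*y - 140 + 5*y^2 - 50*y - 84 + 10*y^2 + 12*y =15*y^2 - 66*y - 273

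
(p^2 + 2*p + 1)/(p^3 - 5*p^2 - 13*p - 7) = 1/(p - 7)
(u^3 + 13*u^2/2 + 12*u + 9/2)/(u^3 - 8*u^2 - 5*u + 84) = (2*u^2 + 7*u + 3)/(2*(u^2 - 11*u + 28))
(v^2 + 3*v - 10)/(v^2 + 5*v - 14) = (v + 5)/(v + 7)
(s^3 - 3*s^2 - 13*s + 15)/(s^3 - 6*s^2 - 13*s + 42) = (s^2 - 6*s + 5)/(s^2 - 9*s + 14)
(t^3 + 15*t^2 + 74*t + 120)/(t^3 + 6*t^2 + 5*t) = (t^2 + 10*t + 24)/(t*(t + 1))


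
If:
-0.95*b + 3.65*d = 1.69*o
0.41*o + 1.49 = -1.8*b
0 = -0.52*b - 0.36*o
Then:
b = -1.23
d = 0.50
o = 1.78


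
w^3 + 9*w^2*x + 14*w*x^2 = w*(w + 2*x)*(w + 7*x)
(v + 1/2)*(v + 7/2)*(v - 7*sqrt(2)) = v^3 - 7*sqrt(2)*v^2 + 4*v^2 - 28*sqrt(2)*v + 7*v/4 - 49*sqrt(2)/4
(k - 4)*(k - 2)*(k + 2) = k^3 - 4*k^2 - 4*k + 16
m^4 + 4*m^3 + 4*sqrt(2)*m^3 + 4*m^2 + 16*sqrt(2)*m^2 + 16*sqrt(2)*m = m*(m + 2)^2*(m + 4*sqrt(2))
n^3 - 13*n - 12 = (n - 4)*(n + 1)*(n + 3)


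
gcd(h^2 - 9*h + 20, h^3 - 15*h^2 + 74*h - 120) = h^2 - 9*h + 20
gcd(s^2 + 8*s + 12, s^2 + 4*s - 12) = s + 6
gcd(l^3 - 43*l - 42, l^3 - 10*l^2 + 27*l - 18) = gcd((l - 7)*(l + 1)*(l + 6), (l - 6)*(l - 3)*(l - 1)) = 1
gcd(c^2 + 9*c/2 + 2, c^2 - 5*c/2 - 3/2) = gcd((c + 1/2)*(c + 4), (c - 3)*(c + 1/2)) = c + 1/2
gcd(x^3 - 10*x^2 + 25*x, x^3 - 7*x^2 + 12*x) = x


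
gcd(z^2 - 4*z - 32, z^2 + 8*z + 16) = z + 4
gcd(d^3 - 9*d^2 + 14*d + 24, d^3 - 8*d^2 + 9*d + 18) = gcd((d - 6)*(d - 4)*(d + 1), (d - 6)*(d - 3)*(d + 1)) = d^2 - 5*d - 6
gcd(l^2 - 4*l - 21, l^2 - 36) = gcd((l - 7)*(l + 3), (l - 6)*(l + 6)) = 1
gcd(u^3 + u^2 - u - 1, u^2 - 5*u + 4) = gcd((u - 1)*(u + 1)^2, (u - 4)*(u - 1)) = u - 1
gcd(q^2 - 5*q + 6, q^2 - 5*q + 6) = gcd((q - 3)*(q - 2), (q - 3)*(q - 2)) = q^2 - 5*q + 6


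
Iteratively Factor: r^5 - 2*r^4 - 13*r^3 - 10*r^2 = (r)*(r^4 - 2*r^3 - 13*r^2 - 10*r) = r*(r - 5)*(r^3 + 3*r^2 + 2*r) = r*(r - 5)*(r + 1)*(r^2 + 2*r) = r*(r - 5)*(r + 1)*(r + 2)*(r)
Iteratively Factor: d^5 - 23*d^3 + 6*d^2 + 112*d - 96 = (d - 4)*(d^4 + 4*d^3 - 7*d^2 - 22*d + 24) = (d - 4)*(d + 3)*(d^3 + d^2 - 10*d + 8) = (d - 4)*(d + 3)*(d + 4)*(d^2 - 3*d + 2) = (d - 4)*(d - 1)*(d + 3)*(d + 4)*(d - 2)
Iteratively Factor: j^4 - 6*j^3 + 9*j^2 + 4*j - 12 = (j - 2)*(j^3 - 4*j^2 + j + 6) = (j - 2)*(j + 1)*(j^2 - 5*j + 6) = (j - 3)*(j - 2)*(j + 1)*(j - 2)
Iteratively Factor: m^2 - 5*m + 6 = (m - 2)*(m - 3)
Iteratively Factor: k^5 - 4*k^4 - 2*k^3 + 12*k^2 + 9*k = (k - 3)*(k^4 - k^3 - 5*k^2 - 3*k) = k*(k - 3)*(k^3 - k^2 - 5*k - 3) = k*(k - 3)^2*(k^2 + 2*k + 1) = k*(k - 3)^2*(k + 1)*(k + 1)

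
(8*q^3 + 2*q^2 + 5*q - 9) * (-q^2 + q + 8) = -8*q^5 + 6*q^4 + 61*q^3 + 30*q^2 + 31*q - 72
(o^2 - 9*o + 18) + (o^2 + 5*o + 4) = 2*o^2 - 4*o + 22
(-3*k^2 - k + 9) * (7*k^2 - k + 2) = -21*k^4 - 4*k^3 + 58*k^2 - 11*k + 18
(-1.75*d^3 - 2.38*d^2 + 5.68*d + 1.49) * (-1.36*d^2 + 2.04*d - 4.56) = 2.38*d^5 - 0.3332*d^4 - 4.6*d^3 + 20.4136*d^2 - 22.8612*d - 6.7944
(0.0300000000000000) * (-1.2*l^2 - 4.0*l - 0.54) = -0.036*l^2 - 0.12*l - 0.0162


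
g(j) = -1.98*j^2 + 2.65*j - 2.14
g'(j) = 2.65 - 3.96*j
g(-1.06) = -7.17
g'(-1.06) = 6.85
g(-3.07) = -28.94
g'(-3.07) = 14.81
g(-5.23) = -70.16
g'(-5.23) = 23.36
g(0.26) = -1.58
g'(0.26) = 1.62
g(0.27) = -1.57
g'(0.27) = 1.58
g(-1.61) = -11.54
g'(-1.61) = 9.03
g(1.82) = -3.88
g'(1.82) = -4.56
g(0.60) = -1.26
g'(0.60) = 0.27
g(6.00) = -57.52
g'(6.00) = -21.11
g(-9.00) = -186.37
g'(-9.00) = 38.29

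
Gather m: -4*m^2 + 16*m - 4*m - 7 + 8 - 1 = -4*m^2 + 12*m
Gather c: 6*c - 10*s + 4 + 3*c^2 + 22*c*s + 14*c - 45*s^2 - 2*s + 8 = 3*c^2 + c*(22*s + 20) - 45*s^2 - 12*s + 12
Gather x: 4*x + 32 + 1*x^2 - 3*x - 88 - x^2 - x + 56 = 0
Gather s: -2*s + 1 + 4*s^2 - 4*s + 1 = 4*s^2 - 6*s + 2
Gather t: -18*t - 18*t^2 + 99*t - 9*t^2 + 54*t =-27*t^2 + 135*t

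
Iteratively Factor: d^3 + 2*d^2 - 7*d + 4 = (d + 4)*(d^2 - 2*d + 1) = (d - 1)*(d + 4)*(d - 1)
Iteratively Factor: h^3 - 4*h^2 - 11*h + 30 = (h - 5)*(h^2 + h - 6) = (h - 5)*(h + 3)*(h - 2)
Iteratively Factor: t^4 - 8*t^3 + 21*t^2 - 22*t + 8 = (t - 1)*(t^3 - 7*t^2 + 14*t - 8) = (t - 2)*(t - 1)*(t^2 - 5*t + 4) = (t - 4)*(t - 2)*(t - 1)*(t - 1)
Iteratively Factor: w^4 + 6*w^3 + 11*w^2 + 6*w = (w + 2)*(w^3 + 4*w^2 + 3*w) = w*(w + 2)*(w^2 + 4*w + 3) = w*(w + 2)*(w + 3)*(w + 1)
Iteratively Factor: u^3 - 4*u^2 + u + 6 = (u + 1)*(u^2 - 5*u + 6) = (u - 3)*(u + 1)*(u - 2)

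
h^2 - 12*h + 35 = (h - 7)*(h - 5)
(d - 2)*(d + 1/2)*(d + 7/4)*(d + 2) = d^4 + 9*d^3/4 - 25*d^2/8 - 9*d - 7/2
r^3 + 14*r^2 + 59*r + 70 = (r + 2)*(r + 5)*(r + 7)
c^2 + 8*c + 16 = (c + 4)^2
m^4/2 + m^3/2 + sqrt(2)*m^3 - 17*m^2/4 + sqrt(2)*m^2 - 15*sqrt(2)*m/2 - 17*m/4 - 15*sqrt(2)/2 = (m/2 + 1/2)*(m - 2*sqrt(2))*(m + 3*sqrt(2)/2)*(m + 5*sqrt(2)/2)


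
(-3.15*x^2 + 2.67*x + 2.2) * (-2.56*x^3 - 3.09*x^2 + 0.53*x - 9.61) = 8.064*x^5 + 2.8983*x^4 - 15.5518*x^3 + 24.8886*x^2 - 24.4927*x - 21.142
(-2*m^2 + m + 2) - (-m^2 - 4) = -m^2 + m + 6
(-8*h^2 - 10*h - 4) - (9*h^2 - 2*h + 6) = -17*h^2 - 8*h - 10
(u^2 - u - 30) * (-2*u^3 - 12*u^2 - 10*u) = -2*u^5 - 10*u^4 + 62*u^3 + 370*u^2 + 300*u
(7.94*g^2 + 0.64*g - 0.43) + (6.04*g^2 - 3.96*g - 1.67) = 13.98*g^2 - 3.32*g - 2.1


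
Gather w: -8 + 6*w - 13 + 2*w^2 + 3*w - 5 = 2*w^2 + 9*w - 26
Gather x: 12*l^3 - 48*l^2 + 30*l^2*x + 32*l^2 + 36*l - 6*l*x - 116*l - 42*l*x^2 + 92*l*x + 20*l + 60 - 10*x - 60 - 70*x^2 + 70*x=12*l^3 - 16*l^2 - 60*l + x^2*(-42*l - 70) + x*(30*l^2 + 86*l + 60)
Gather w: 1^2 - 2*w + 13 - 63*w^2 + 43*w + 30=-63*w^2 + 41*w + 44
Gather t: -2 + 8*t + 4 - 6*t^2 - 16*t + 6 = -6*t^2 - 8*t + 8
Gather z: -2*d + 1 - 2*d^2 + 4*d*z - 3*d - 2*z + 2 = -2*d^2 - 5*d + z*(4*d - 2) + 3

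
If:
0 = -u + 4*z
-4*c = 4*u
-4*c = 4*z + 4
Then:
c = -4/3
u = 4/3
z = 1/3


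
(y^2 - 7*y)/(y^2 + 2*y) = (y - 7)/(y + 2)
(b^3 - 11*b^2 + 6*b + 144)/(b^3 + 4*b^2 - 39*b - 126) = (b - 8)/(b + 7)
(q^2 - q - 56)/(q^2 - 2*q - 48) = (q + 7)/(q + 6)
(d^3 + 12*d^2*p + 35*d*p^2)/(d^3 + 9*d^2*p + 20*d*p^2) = (d + 7*p)/(d + 4*p)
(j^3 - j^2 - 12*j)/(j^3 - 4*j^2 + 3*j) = (j^2 - j - 12)/(j^2 - 4*j + 3)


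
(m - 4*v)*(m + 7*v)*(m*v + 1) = m^3*v + 3*m^2*v^2 + m^2 - 28*m*v^3 + 3*m*v - 28*v^2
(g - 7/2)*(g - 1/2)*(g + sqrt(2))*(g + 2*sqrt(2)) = g^4 - 4*g^3 + 3*sqrt(2)*g^3 - 12*sqrt(2)*g^2 + 23*g^2/4 - 16*g + 21*sqrt(2)*g/4 + 7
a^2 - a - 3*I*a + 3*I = (a - 1)*(a - 3*I)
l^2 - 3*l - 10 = (l - 5)*(l + 2)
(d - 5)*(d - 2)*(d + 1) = d^3 - 6*d^2 + 3*d + 10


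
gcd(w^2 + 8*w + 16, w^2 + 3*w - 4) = w + 4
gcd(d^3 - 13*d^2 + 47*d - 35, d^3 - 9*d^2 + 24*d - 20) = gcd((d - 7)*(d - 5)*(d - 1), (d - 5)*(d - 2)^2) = d - 5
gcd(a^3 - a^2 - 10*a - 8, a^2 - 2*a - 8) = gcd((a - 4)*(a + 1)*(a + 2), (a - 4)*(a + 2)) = a^2 - 2*a - 8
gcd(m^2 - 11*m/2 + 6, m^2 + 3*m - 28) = m - 4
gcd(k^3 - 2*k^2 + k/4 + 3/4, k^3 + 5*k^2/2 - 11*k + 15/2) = k^2 - 5*k/2 + 3/2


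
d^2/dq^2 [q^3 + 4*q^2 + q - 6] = 6*q + 8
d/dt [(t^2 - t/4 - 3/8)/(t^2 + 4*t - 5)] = (17*t^2 - 37*t + 11)/(4*(t^4 + 8*t^3 + 6*t^2 - 40*t + 25))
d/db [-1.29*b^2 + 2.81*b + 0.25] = 2.81 - 2.58*b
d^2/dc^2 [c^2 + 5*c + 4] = 2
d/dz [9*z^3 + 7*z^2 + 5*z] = 27*z^2 + 14*z + 5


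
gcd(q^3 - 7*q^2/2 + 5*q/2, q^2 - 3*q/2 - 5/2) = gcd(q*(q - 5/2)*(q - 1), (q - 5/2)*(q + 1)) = q - 5/2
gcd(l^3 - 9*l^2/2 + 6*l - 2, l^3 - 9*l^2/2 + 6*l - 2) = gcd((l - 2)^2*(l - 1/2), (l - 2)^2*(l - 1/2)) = l^3 - 9*l^2/2 + 6*l - 2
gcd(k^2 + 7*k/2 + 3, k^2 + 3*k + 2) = k + 2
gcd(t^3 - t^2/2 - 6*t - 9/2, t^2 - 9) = t - 3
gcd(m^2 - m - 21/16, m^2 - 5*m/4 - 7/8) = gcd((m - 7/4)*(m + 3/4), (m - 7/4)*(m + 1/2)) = m - 7/4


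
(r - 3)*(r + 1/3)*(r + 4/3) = r^3 - 4*r^2/3 - 41*r/9 - 4/3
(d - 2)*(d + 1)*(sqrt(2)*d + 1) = sqrt(2)*d^3 - sqrt(2)*d^2 + d^2 - 2*sqrt(2)*d - d - 2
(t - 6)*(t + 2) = t^2 - 4*t - 12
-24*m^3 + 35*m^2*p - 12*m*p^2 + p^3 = (-8*m + p)*(-3*m + p)*(-m + p)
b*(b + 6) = b^2 + 6*b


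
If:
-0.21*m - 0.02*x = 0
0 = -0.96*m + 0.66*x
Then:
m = 0.00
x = 0.00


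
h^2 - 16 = (h - 4)*(h + 4)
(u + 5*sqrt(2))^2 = u^2 + 10*sqrt(2)*u + 50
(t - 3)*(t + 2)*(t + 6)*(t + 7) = t^4 + 12*t^3 + 23*t^2 - 120*t - 252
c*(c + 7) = c^2 + 7*c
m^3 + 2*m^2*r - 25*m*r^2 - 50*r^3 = (m - 5*r)*(m + 2*r)*(m + 5*r)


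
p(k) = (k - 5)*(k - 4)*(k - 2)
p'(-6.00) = 278.00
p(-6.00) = -880.00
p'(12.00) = 206.00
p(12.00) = 560.00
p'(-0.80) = 57.52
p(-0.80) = -77.95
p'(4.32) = -1.05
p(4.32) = -0.50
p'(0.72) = 23.72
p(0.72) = -17.97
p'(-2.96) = 129.40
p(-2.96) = -274.79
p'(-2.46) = 110.27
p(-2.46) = -214.93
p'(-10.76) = 622.05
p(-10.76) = -2968.20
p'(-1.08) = 65.26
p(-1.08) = -95.13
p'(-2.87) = 125.85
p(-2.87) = -263.31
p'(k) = (k - 5)*(k - 4) + (k - 5)*(k - 2) + (k - 4)*(k - 2) = 3*k^2 - 22*k + 38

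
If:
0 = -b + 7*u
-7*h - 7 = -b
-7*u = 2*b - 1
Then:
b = 1/3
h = -20/21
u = 1/21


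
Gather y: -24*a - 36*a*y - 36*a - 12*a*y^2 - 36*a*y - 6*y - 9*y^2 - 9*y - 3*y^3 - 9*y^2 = -60*a - 3*y^3 + y^2*(-12*a - 18) + y*(-72*a - 15)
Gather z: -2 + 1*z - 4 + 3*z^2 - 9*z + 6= 3*z^2 - 8*z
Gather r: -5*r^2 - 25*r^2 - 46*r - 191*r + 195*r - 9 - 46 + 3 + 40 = -30*r^2 - 42*r - 12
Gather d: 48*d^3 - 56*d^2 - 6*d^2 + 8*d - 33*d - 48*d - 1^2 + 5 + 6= 48*d^3 - 62*d^2 - 73*d + 10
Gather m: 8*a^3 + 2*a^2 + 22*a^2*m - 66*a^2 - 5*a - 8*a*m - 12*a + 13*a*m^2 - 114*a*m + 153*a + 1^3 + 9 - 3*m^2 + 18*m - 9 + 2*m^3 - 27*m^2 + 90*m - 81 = 8*a^3 - 64*a^2 + 136*a + 2*m^3 + m^2*(13*a - 30) + m*(22*a^2 - 122*a + 108) - 80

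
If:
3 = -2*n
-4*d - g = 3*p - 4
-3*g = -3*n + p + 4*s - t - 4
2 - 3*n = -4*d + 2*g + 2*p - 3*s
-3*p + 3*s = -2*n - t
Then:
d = 27/8 - 61*t/108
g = 17/2 - 29*t/27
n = -3/2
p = 10*t/9 - 6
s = 7*t/9 - 5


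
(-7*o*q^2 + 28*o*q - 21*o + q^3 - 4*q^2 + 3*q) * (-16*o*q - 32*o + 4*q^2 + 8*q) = 112*o^2*q^3 - 224*o^2*q^2 - 560*o^2*q + 672*o^2 - 44*o*q^4 + 88*o*q^3 + 220*o*q^2 - 264*o*q + 4*q^5 - 8*q^4 - 20*q^3 + 24*q^2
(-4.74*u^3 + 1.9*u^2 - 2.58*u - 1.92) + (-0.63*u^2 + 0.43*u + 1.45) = -4.74*u^3 + 1.27*u^2 - 2.15*u - 0.47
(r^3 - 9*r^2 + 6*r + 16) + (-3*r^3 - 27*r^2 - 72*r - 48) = -2*r^3 - 36*r^2 - 66*r - 32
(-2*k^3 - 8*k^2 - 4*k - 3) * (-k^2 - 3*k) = 2*k^5 + 14*k^4 + 28*k^3 + 15*k^2 + 9*k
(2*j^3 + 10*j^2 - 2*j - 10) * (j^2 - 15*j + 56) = 2*j^5 - 20*j^4 - 40*j^3 + 580*j^2 + 38*j - 560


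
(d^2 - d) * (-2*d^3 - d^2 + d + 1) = -2*d^5 + d^4 + 2*d^3 - d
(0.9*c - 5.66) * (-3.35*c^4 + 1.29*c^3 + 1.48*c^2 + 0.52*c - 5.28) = -3.015*c^5 + 20.122*c^4 - 5.9694*c^3 - 7.9088*c^2 - 7.6952*c + 29.8848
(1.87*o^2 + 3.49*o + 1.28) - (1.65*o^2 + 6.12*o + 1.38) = 0.22*o^2 - 2.63*o - 0.0999999999999999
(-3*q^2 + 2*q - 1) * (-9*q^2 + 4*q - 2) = 27*q^4 - 30*q^3 + 23*q^2 - 8*q + 2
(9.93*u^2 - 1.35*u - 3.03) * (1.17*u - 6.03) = 11.6181*u^3 - 61.4574*u^2 + 4.5954*u + 18.2709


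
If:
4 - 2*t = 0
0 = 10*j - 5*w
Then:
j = w/2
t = 2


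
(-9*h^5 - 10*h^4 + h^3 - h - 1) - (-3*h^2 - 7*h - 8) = -9*h^5 - 10*h^4 + h^3 + 3*h^2 + 6*h + 7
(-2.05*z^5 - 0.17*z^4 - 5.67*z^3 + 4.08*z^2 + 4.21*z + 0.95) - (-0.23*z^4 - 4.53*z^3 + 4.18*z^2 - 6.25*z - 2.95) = -2.05*z^5 + 0.06*z^4 - 1.14*z^3 - 0.0999999999999996*z^2 + 10.46*z + 3.9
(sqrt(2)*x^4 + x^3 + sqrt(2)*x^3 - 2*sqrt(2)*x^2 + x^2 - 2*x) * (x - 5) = sqrt(2)*x^5 - 4*sqrt(2)*x^4 + x^4 - 7*sqrt(2)*x^3 - 4*x^3 - 7*x^2 + 10*sqrt(2)*x^2 + 10*x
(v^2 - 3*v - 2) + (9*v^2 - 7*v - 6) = 10*v^2 - 10*v - 8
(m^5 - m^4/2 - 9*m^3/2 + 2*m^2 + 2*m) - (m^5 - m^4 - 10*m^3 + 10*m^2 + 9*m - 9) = m^4/2 + 11*m^3/2 - 8*m^2 - 7*m + 9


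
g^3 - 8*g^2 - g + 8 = (g - 8)*(g - 1)*(g + 1)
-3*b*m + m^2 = m*(-3*b + m)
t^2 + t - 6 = (t - 2)*(t + 3)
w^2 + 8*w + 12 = (w + 2)*(w + 6)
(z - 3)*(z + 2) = z^2 - z - 6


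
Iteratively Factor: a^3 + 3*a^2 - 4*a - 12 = (a + 3)*(a^2 - 4) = (a + 2)*(a + 3)*(a - 2)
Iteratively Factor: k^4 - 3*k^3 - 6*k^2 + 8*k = (k + 2)*(k^3 - 5*k^2 + 4*k) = (k - 1)*(k + 2)*(k^2 - 4*k) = (k - 4)*(k - 1)*(k + 2)*(k)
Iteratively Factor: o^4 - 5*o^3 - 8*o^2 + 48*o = (o - 4)*(o^3 - o^2 - 12*o) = (o - 4)*(o + 3)*(o^2 - 4*o) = (o - 4)^2*(o + 3)*(o)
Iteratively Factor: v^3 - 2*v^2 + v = (v - 1)*(v^2 - v) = (v - 1)^2*(v)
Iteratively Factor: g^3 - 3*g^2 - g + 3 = (g + 1)*(g^2 - 4*g + 3) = (g - 1)*(g + 1)*(g - 3)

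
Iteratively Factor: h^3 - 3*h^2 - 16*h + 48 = (h + 4)*(h^2 - 7*h + 12) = (h - 3)*(h + 4)*(h - 4)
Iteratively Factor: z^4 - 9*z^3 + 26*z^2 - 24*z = (z - 2)*(z^3 - 7*z^2 + 12*z) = (z - 4)*(z - 2)*(z^2 - 3*z) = z*(z - 4)*(z - 2)*(z - 3)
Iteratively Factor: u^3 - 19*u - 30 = (u - 5)*(u^2 + 5*u + 6) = (u - 5)*(u + 2)*(u + 3)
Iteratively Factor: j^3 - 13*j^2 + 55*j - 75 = (j - 3)*(j^2 - 10*j + 25) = (j - 5)*(j - 3)*(j - 5)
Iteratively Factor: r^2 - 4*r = (r)*(r - 4)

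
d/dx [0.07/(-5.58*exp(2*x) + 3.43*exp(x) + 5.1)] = (0.7812*exp(x) - 0.2401)*exp(x)/(-5.58*exp(2*x) + 3.43*exp(x) + 5.1)^2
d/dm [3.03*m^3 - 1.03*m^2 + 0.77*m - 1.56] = 9.09*m^2 - 2.06*m + 0.77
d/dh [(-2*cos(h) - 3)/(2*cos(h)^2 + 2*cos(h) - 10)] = (2*sin(h)^2 - 6*cos(h) - 15)*sin(h)/(2*(cos(h)^2 + cos(h) - 5)^2)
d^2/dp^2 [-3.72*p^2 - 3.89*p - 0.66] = -7.44000000000000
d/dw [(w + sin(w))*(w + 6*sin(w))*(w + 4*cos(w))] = -(w + sin(w))*(w + 6*sin(w))*(4*sin(w) - 1) + (w + sin(w))*(w + 4*cos(w))*(6*cos(w) + 1) + (w + 6*sin(w))*(w + 4*cos(w))*(cos(w) + 1)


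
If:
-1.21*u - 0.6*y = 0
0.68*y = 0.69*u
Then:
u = 0.00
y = 0.00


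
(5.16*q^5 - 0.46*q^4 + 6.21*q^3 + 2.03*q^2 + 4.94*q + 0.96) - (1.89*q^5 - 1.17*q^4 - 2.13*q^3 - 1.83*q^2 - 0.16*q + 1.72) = 3.27*q^5 + 0.71*q^4 + 8.34*q^3 + 3.86*q^2 + 5.1*q - 0.76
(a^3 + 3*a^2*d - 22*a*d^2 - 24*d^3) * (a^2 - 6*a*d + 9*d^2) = a^5 - 3*a^4*d - 31*a^3*d^2 + 135*a^2*d^3 - 54*a*d^4 - 216*d^5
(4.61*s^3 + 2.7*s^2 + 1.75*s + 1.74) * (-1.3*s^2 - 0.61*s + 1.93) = -5.993*s^5 - 6.3221*s^4 + 4.9753*s^3 + 1.8815*s^2 + 2.3161*s + 3.3582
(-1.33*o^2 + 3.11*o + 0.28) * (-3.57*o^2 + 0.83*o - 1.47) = 4.7481*o^4 - 12.2066*o^3 + 3.5368*o^2 - 4.3393*o - 0.4116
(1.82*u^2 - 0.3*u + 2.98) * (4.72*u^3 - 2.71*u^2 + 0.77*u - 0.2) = 8.5904*u^5 - 6.3482*u^4 + 16.28*u^3 - 8.6708*u^2 + 2.3546*u - 0.596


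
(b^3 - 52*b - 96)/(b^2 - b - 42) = (b^2 - 6*b - 16)/(b - 7)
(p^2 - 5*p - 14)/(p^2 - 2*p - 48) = (-p^2 + 5*p + 14)/(-p^2 + 2*p + 48)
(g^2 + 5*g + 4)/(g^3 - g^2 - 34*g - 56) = (g + 1)/(g^2 - 5*g - 14)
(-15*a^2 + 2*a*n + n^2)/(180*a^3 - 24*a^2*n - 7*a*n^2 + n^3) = (-3*a + n)/(36*a^2 - 12*a*n + n^2)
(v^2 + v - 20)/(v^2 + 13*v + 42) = (v^2 + v - 20)/(v^2 + 13*v + 42)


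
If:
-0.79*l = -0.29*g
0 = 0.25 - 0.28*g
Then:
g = 0.89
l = 0.33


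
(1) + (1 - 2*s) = 2 - 2*s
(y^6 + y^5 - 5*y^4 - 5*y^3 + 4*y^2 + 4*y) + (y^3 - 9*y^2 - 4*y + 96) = y^6 + y^5 - 5*y^4 - 4*y^3 - 5*y^2 + 96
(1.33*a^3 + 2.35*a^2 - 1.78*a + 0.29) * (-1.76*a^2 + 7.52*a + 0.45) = -2.3408*a^5 + 5.8656*a^4 + 21.4033*a^3 - 12.8385*a^2 + 1.3798*a + 0.1305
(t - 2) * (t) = t^2 - 2*t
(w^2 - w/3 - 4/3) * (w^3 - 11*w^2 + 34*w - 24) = w^5 - 34*w^4/3 + 109*w^3/3 - 62*w^2/3 - 112*w/3 + 32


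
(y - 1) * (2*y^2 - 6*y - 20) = 2*y^3 - 8*y^2 - 14*y + 20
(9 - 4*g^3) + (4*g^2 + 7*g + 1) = -4*g^3 + 4*g^2 + 7*g + 10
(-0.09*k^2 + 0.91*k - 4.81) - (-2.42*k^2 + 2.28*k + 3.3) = 2.33*k^2 - 1.37*k - 8.11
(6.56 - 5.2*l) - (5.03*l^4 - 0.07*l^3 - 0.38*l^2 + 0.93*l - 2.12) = -5.03*l^4 + 0.07*l^3 + 0.38*l^2 - 6.13*l + 8.68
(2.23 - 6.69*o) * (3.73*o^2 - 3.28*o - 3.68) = -24.9537*o^3 + 30.2611*o^2 + 17.3048*o - 8.2064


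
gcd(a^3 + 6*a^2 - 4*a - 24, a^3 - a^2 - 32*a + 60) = a^2 + 4*a - 12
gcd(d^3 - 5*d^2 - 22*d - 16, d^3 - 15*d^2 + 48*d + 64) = d^2 - 7*d - 8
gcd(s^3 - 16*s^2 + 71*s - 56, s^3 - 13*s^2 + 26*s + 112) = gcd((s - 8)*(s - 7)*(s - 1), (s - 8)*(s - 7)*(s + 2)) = s^2 - 15*s + 56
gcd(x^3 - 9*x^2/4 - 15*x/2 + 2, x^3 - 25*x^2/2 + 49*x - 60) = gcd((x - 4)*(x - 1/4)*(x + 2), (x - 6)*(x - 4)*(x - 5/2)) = x - 4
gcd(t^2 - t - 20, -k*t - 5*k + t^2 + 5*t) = 1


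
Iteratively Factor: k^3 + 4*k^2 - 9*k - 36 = (k + 3)*(k^2 + k - 12) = (k - 3)*(k + 3)*(k + 4)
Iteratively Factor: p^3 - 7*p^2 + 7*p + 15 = (p + 1)*(p^2 - 8*p + 15) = (p - 3)*(p + 1)*(p - 5)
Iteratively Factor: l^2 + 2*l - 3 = (l + 3)*(l - 1)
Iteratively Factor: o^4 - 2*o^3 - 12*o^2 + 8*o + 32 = (o + 2)*(o^3 - 4*o^2 - 4*o + 16) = (o - 2)*(o + 2)*(o^2 - 2*o - 8) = (o - 4)*(o - 2)*(o + 2)*(o + 2)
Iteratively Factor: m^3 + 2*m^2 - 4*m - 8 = (m - 2)*(m^2 + 4*m + 4) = (m - 2)*(m + 2)*(m + 2)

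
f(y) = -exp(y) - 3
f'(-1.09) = -0.34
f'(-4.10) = -0.02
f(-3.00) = -3.05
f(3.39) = -32.67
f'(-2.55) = -0.08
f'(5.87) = -354.25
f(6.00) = -406.43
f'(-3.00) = -0.05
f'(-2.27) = -0.10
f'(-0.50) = -0.61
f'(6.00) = -403.43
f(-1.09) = -3.34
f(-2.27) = -3.10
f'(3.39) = -29.67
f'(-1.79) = -0.17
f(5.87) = -357.25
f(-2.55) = -3.08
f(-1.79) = -3.17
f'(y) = -exp(y)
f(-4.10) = -3.02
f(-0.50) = -3.61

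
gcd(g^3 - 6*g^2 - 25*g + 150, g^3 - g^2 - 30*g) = g^2 - g - 30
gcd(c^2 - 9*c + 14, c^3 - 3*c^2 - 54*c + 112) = c - 2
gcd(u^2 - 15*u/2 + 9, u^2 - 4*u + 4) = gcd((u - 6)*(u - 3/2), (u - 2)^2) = 1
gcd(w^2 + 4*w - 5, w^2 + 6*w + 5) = w + 5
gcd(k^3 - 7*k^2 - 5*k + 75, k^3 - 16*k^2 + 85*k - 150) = k^2 - 10*k + 25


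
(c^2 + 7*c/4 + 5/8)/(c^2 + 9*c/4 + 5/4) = (c + 1/2)/(c + 1)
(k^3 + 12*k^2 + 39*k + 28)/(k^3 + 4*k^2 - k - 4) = (k + 7)/(k - 1)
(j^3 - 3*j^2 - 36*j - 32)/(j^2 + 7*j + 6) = (j^2 - 4*j - 32)/(j + 6)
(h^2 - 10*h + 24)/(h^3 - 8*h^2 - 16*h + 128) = (h - 6)/(h^2 - 4*h - 32)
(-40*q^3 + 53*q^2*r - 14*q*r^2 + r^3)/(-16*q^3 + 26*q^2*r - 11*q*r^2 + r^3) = (5*q - r)/(2*q - r)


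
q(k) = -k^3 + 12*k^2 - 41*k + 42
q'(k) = -3*k^2 + 24*k - 41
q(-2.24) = 205.29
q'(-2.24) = -109.81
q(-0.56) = 68.90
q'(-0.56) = -55.38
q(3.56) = 3.01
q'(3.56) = 6.42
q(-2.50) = 235.12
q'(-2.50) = -119.75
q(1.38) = 5.64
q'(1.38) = -13.59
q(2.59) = -1.07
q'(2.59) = 1.04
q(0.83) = 15.67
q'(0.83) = -23.15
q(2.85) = -0.53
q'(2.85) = 3.03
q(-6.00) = 936.00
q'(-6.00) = -293.00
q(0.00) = 42.00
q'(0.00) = -41.00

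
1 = 1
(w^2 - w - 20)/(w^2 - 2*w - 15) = (w + 4)/(w + 3)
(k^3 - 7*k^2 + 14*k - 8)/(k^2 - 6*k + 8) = k - 1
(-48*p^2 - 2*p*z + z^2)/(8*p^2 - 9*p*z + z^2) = (6*p + z)/(-p + z)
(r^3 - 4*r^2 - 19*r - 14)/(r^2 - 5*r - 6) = (r^2 - 5*r - 14)/(r - 6)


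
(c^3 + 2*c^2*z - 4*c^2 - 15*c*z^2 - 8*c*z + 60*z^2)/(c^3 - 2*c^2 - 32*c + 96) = (c^2 + 2*c*z - 15*z^2)/(c^2 + 2*c - 24)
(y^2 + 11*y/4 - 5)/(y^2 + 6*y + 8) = (y - 5/4)/(y + 2)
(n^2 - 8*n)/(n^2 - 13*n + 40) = n/(n - 5)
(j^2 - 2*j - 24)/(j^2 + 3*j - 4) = (j - 6)/(j - 1)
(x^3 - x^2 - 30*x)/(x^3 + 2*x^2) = (x^2 - x - 30)/(x*(x + 2))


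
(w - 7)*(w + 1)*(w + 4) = w^3 - 2*w^2 - 31*w - 28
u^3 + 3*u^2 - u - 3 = (u - 1)*(u + 1)*(u + 3)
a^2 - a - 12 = (a - 4)*(a + 3)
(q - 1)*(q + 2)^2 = q^3 + 3*q^2 - 4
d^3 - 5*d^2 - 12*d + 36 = (d - 6)*(d - 2)*(d + 3)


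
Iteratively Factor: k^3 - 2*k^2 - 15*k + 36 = (k + 4)*(k^2 - 6*k + 9) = (k - 3)*(k + 4)*(k - 3)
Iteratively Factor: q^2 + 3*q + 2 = (q + 1)*(q + 2)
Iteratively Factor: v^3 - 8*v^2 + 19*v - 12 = (v - 3)*(v^2 - 5*v + 4) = (v - 3)*(v - 1)*(v - 4)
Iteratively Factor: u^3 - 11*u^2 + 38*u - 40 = (u - 4)*(u^2 - 7*u + 10) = (u - 5)*(u - 4)*(u - 2)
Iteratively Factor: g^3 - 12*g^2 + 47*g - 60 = (g - 3)*(g^2 - 9*g + 20) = (g - 5)*(g - 3)*(g - 4)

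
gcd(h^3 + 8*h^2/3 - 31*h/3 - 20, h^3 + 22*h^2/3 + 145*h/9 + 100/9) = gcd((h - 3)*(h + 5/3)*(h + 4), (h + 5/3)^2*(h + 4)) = h^2 + 17*h/3 + 20/3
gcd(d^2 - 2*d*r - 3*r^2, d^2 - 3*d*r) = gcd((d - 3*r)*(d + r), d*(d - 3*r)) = -d + 3*r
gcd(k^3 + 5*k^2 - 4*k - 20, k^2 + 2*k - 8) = k - 2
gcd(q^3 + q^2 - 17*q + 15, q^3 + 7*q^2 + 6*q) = 1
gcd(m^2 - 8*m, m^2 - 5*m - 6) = 1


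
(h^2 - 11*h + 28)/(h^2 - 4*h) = (h - 7)/h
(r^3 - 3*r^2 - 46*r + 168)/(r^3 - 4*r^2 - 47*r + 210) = (r - 4)/(r - 5)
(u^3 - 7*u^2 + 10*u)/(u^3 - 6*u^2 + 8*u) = (u - 5)/(u - 4)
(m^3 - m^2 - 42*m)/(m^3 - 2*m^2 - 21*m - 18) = m*(-m^2 + m + 42)/(-m^3 + 2*m^2 + 21*m + 18)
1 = 1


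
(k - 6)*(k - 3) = k^2 - 9*k + 18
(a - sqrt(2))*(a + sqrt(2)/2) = a^2 - sqrt(2)*a/2 - 1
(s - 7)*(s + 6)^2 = s^3 + 5*s^2 - 48*s - 252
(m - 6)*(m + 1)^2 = m^3 - 4*m^2 - 11*m - 6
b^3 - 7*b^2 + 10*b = b*(b - 5)*(b - 2)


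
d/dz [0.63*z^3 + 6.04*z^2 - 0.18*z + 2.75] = 1.89*z^2 + 12.08*z - 0.18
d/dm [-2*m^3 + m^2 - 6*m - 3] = -6*m^2 + 2*m - 6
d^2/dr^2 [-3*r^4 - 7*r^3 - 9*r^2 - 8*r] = -36*r^2 - 42*r - 18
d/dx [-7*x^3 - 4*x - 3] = -21*x^2 - 4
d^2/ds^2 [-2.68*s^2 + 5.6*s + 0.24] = -5.36000000000000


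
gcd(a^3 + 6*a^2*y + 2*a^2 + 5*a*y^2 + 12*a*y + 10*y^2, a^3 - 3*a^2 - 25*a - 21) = 1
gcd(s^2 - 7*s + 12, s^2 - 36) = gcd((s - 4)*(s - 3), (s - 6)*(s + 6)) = 1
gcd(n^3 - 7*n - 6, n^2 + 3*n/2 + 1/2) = n + 1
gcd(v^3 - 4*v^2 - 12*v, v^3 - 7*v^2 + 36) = v^2 - 4*v - 12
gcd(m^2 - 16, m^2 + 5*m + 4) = m + 4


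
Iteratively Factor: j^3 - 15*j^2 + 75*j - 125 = (j - 5)*(j^2 - 10*j + 25) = (j - 5)^2*(j - 5)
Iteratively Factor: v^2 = (v)*(v)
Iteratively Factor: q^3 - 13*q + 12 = (q - 3)*(q^2 + 3*q - 4) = (q - 3)*(q - 1)*(q + 4)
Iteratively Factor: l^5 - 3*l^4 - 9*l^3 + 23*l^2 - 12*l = (l + 3)*(l^4 - 6*l^3 + 9*l^2 - 4*l) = (l - 4)*(l + 3)*(l^3 - 2*l^2 + l) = (l - 4)*(l - 1)*(l + 3)*(l^2 - l) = l*(l - 4)*(l - 1)*(l + 3)*(l - 1)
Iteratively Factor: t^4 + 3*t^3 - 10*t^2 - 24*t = (t + 4)*(t^3 - t^2 - 6*t) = t*(t + 4)*(t^2 - t - 6) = t*(t + 2)*(t + 4)*(t - 3)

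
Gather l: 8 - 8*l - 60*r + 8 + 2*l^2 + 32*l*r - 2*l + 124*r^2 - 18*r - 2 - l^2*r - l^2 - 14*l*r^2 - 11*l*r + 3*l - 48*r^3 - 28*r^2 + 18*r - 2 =l^2*(1 - r) + l*(-14*r^2 + 21*r - 7) - 48*r^3 + 96*r^2 - 60*r + 12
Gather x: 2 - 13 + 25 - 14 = 0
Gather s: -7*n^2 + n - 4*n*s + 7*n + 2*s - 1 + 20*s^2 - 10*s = -7*n^2 + 8*n + 20*s^2 + s*(-4*n - 8) - 1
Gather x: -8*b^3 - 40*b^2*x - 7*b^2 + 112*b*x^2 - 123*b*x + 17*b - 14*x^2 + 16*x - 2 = -8*b^3 - 7*b^2 + 17*b + x^2*(112*b - 14) + x*(-40*b^2 - 123*b + 16) - 2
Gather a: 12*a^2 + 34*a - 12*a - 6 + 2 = 12*a^2 + 22*a - 4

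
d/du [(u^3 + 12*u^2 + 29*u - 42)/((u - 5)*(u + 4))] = (u^4 - 2*u^3 - 101*u^2 - 396*u - 622)/(u^4 - 2*u^3 - 39*u^2 + 40*u + 400)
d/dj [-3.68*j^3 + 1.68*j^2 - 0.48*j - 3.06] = -11.04*j^2 + 3.36*j - 0.48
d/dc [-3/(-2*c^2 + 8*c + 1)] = 12*(2 - c)/(-2*c^2 + 8*c + 1)^2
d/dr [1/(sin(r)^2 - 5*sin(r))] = (5 - 2*sin(r))*cos(r)/((sin(r) - 5)^2*sin(r)^2)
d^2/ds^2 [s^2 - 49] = 2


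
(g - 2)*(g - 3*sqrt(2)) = g^2 - 3*sqrt(2)*g - 2*g + 6*sqrt(2)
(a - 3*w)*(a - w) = a^2 - 4*a*w + 3*w^2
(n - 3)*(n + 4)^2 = n^3 + 5*n^2 - 8*n - 48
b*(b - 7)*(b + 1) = b^3 - 6*b^2 - 7*b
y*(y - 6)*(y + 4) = y^3 - 2*y^2 - 24*y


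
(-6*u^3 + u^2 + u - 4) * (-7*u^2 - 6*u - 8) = 42*u^5 + 29*u^4 + 35*u^3 + 14*u^2 + 16*u + 32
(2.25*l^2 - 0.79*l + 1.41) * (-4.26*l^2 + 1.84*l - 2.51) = -9.585*l^4 + 7.5054*l^3 - 13.1077*l^2 + 4.5773*l - 3.5391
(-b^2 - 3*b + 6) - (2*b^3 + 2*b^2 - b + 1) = -2*b^3 - 3*b^2 - 2*b + 5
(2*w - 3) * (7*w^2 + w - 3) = 14*w^3 - 19*w^2 - 9*w + 9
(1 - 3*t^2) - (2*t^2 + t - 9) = -5*t^2 - t + 10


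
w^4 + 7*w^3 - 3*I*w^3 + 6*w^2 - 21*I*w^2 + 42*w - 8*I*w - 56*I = (w + 7)*(w - 4*I)*(w - I)*(w + 2*I)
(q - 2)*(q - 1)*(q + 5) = q^3 + 2*q^2 - 13*q + 10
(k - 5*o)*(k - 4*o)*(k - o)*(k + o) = k^4 - 9*k^3*o + 19*k^2*o^2 + 9*k*o^3 - 20*o^4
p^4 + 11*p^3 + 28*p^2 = p^2*(p + 4)*(p + 7)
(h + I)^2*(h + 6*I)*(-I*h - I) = -I*h^4 + 8*h^3 - I*h^3 + 8*h^2 + 13*I*h^2 - 6*h + 13*I*h - 6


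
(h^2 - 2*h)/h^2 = (h - 2)/h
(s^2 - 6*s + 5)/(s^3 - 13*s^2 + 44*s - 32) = (s - 5)/(s^2 - 12*s + 32)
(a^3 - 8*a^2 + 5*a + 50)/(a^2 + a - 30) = (a^2 - 3*a - 10)/(a + 6)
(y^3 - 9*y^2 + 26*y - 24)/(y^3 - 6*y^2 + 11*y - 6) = (y - 4)/(y - 1)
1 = 1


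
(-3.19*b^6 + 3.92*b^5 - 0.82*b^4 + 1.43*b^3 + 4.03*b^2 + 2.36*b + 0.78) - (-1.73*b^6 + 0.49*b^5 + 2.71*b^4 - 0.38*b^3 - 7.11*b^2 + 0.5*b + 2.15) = -1.46*b^6 + 3.43*b^5 - 3.53*b^4 + 1.81*b^3 + 11.14*b^2 + 1.86*b - 1.37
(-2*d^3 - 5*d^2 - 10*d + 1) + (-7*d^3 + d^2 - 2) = -9*d^3 - 4*d^2 - 10*d - 1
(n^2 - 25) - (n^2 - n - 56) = n + 31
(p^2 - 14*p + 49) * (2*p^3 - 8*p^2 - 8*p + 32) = 2*p^5 - 36*p^4 + 202*p^3 - 248*p^2 - 840*p + 1568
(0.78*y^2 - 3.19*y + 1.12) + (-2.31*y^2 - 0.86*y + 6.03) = -1.53*y^2 - 4.05*y + 7.15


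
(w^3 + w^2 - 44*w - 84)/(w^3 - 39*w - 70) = (w + 6)/(w + 5)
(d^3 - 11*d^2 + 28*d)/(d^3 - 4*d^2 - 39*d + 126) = d*(d - 4)/(d^2 + 3*d - 18)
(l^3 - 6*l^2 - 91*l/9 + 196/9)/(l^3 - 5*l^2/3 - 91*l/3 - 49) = (l - 4/3)/(l + 3)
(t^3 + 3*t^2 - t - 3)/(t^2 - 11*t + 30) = (t^3 + 3*t^2 - t - 3)/(t^2 - 11*t + 30)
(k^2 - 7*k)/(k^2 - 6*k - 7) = k/(k + 1)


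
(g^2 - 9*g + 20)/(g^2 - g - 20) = (g - 4)/(g + 4)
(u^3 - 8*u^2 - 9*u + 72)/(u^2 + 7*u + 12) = (u^2 - 11*u + 24)/(u + 4)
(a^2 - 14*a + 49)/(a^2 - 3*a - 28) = (a - 7)/(a + 4)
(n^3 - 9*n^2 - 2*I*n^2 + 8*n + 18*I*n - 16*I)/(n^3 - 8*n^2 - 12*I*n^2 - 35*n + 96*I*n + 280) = (n^2 - n*(1 + 2*I) + 2*I)/(n^2 - 12*I*n - 35)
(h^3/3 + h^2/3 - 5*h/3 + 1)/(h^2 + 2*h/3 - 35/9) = 3*(h^3 + h^2 - 5*h + 3)/(9*h^2 + 6*h - 35)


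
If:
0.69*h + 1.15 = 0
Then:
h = -1.67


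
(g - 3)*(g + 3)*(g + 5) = g^3 + 5*g^2 - 9*g - 45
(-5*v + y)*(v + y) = -5*v^2 - 4*v*y + y^2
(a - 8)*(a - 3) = a^2 - 11*a + 24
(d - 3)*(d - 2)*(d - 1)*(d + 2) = d^4 - 4*d^3 - d^2 + 16*d - 12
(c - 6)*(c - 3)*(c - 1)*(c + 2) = c^4 - 8*c^3 + 7*c^2 + 36*c - 36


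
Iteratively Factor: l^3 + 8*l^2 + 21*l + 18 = (l + 2)*(l^2 + 6*l + 9) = (l + 2)*(l + 3)*(l + 3)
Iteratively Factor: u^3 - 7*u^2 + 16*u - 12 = (u - 3)*(u^2 - 4*u + 4) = (u - 3)*(u - 2)*(u - 2)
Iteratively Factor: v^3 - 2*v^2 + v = (v - 1)*(v^2 - v) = (v - 1)^2*(v)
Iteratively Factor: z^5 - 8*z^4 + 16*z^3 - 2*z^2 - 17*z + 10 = (z - 5)*(z^4 - 3*z^3 + z^2 + 3*z - 2) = (z - 5)*(z + 1)*(z^3 - 4*z^2 + 5*z - 2) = (z - 5)*(z - 1)*(z + 1)*(z^2 - 3*z + 2) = (z - 5)*(z - 2)*(z - 1)*(z + 1)*(z - 1)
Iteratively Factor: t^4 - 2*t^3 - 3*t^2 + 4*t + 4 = (t - 2)*(t^3 - 3*t - 2) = (t - 2)*(t + 1)*(t^2 - t - 2) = (t - 2)^2*(t + 1)*(t + 1)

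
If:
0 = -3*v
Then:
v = 0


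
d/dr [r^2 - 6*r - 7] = 2*r - 6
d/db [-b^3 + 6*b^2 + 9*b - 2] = -3*b^2 + 12*b + 9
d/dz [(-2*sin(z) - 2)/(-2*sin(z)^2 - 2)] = (-2*sin(z) + cos(z)^2)*cos(z)/(sin(z)^2 + 1)^2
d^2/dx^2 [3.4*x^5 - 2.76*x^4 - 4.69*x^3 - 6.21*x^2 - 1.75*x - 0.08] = 68.0*x^3 - 33.12*x^2 - 28.14*x - 12.42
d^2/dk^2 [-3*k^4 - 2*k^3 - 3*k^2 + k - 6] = -36*k^2 - 12*k - 6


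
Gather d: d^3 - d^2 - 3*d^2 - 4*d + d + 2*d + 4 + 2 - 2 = d^3 - 4*d^2 - d + 4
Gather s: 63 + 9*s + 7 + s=10*s + 70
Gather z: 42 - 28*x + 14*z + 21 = -28*x + 14*z + 63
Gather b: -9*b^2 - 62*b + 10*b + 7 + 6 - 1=-9*b^2 - 52*b + 12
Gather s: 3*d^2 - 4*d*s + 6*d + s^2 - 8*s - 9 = 3*d^2 + 6*d + s^2 + s*(-4*d - 8) - 9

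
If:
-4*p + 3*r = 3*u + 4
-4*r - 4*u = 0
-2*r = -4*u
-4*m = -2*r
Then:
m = 0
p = -1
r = 0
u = 0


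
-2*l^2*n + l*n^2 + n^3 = n*(-l + n)*(2*l + n)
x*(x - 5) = x^2 - 5*x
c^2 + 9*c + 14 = (c + 2)*(c + 7)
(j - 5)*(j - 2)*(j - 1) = j^3 - 8*j^2 + 17*j - 10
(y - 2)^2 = y^2 - 4*y + 4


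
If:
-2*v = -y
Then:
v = y/2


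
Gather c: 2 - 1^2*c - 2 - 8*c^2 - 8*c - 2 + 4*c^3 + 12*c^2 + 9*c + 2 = 4*c^3 + 4*c^2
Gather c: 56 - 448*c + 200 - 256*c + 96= 352 - 704*c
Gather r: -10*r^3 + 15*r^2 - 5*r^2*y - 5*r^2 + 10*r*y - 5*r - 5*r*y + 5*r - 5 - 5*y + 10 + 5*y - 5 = -10*r^3 + r^2*(10 - 5*y) + 5*r*y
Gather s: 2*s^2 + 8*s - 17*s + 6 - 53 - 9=2*s^2 - 9*s - 56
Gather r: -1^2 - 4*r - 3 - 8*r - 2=-12*r - 6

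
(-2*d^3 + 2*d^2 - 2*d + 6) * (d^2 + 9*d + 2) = -2*d^5 - 16*d^4 + 12*d^3 - 8*d^2 + 50*d + 12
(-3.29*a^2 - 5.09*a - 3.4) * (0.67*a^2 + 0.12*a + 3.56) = -2.2043*a^4 - 3.8051*a^3 - 14.6012*a^2 - 18.5284*a - 12.104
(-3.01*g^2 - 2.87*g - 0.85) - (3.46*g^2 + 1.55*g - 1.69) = -6.47*g^2 - 4.42*g + 0.84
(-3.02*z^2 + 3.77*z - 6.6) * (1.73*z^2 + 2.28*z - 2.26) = -5.2246*z^4 - 0.363499999999999*z^3 + 4.0028*z^2 - 23.5682*z + 14.916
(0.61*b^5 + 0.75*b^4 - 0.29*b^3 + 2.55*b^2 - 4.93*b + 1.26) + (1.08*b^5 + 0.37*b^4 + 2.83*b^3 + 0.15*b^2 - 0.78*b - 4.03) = 1.69*b^5 + 1.12*b^4 + 2.54*b^3 + 2.7*b^2 - 5.71*b - 2.77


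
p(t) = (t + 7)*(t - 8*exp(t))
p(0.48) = -93.12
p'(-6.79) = -6.59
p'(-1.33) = -9.77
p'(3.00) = -1754.53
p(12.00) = -24738500.30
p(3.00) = -1576.84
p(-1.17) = -21.30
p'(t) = t + (1 - 8*exp(t))*(t + 7) - 8*exp(t)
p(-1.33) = -19.54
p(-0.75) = -28.31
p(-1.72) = -16.65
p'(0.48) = -101.67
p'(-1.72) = -5.44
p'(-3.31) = -0.99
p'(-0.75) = -21.90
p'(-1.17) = -12.30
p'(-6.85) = -6.71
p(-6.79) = -1.43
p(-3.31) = -13.29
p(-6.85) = -1.03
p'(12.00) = -26040735.63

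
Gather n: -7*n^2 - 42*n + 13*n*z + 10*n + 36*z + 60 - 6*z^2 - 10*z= -7*n^2 + n*(13*z - 32) - 6*z^2 + 26*z + 60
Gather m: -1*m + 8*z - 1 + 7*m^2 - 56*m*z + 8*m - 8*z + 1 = 7*m^2 + m*(7 - 56*z)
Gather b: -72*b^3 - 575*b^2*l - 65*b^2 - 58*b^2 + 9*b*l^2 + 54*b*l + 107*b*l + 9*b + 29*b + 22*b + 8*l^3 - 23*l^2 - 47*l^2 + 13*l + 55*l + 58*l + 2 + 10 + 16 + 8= -72*b^3 + b^2*(-575*l - 123) + b*(9*l^2 + 161*l + 60) + 8*l^3 - 70*l^2 + 126*l + 36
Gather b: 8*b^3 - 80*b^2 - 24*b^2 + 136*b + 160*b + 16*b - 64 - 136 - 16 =8*b^3 - 104*b^2 + 312*b - 216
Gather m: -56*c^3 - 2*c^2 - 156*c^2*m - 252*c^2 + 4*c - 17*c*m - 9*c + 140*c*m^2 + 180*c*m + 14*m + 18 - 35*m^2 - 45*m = -56*c^3 - 254*c^2 - 5*c + m^2*(140*c - 35) + m*(-156*c^2 + 163*c - 31) + 18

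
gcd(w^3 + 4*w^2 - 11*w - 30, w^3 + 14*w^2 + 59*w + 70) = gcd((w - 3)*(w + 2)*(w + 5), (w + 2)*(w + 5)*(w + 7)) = w^2 + 7*w + 10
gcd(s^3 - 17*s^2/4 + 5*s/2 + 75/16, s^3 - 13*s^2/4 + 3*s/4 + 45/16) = s^2 - 7*s/4 - 15/8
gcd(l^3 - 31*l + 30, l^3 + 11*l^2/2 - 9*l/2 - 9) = l + 6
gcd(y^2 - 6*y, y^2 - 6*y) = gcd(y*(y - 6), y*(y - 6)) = y^2 - 6*y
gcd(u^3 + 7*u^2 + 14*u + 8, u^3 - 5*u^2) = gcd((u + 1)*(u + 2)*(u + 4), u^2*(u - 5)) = 1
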